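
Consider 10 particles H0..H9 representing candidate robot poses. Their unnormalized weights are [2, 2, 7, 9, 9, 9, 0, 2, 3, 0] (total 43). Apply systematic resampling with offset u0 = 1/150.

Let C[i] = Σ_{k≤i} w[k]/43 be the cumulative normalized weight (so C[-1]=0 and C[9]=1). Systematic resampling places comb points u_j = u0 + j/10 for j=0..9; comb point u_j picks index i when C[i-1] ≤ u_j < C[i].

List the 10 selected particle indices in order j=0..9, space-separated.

0 2 2 3 3 4 4 5 5 7

C = [2/43, 4/43, 11/43, 20/43, 29/43, 38/43, 38/43, 40/43, 1, 1]
j=0: u_0=1/150 ∈ [0, 2/43) → index 0
j=1: u_1=8/75 ∈ [4/43, 11/43) → index 2
j=2: u_2=31/150 ∈ [4/43, 11/43) → index 2
j=3: u_3=23/75 ∈ [11/43, 20/43) → index 3
j=4: u_4=61/150 ∈ [11/43, 20/43) → index 3
j=5: u_5=38/75 ∈ [20/43, 29/43) → index 4
j=6: u_6=91/150 ∈ [20/43, 29/43) → index 4
j=7: u_7=53/75 ∈ [29/43, 38/43) → index 5
j=8: u_8=121/150 ∈ [29/43, 38/43) → index 5
j=9: u_9=68/75 ∈ [38/43, 40/43) → index 7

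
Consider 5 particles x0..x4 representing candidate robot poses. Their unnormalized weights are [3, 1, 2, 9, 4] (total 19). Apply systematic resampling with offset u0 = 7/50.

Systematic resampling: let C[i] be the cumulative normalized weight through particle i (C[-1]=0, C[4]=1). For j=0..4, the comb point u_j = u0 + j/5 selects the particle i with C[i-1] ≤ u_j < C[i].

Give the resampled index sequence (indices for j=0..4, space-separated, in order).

0 3 3 3 4

C = [3/19, 4/19, 6/19, 15/19, 1]
j=0: u_0=7/50 ∈ [0, 3/19) → index 0
j=1: u_1=17/50 ∈ [6/19, 15/19) → index 3
j=2: u_2=27/50 ∈ [6/19, 15/19) → index 3
j=3: u_3=37/50 ∈ [6/19, 15/19) → index 3
j=4: u_4=47/50 ∈ [15/19, 1) → index 4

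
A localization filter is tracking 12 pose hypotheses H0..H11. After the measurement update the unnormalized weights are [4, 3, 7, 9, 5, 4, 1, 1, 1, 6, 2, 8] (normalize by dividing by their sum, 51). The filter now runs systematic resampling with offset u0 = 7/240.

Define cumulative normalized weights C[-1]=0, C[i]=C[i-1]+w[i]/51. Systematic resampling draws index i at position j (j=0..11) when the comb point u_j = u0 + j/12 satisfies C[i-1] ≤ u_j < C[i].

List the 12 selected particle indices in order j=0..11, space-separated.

0 1 2 3 3 3 4 5 9 9 11 11

C = [4/51, 7/51, 14/51, 23/51, 28/51, 32/51, 11/17, 2/3, 35/51, 41/51, 43/51, 1]
j=0: u_0=7/240 ∈ [0, 4/51) → index 0
j=1: u_1=9/80 ∈ [4/51, 7/51) → index 1
j=2: u_2=47/240 ∈ [7/51, 14/51) → index 2
j=3: u_3=67/240 ∈ [14/51, 23/51) → index 3
j=4: u_4=29/80 ∈ [14/51, 23/51) → index 3
j=5: u_5=107/240 ∈ [14/51, 23/51) → index 3
j=6: u_6=127/240 ∈ [23/51, 28/51) → index 4
j=7: u_7=49/80 ∈ [28/51, 32/51) → index 5
j=8: u_8=167/240 ∈ [35/51, 41/51) → index 9
j=9: u_9=187/240 ∈ [35/51, 41/51) → index 9
j=10: u_10=69/80 ∈ [43/51, 1) → index 11
j=11: u_11=227/240 ∈ [43/51, 1) → index 11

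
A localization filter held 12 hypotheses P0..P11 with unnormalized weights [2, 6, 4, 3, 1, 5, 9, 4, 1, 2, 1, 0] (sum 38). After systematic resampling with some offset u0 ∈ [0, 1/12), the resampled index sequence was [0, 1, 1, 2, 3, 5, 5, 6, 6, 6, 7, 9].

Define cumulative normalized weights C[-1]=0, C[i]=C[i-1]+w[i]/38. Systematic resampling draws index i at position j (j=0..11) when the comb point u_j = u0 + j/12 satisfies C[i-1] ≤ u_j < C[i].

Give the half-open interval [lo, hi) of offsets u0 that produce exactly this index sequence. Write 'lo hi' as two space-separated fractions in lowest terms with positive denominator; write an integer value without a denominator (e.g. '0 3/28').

1/228 3/76

C = [1/19, 4/19, 6/19, 15/38, 8/19, 21/38, 15/19, 17/19, 35/38, 37/38, 1, 1]
j=0 picked index 0: u0 ∈ [0, 1/19)
j=1 picked index 1: u0 ∈ [-7/228, 29/228)
j=2 picked index 1: u0 ∈ [-13/114, 5/114)
j=3 picked index 2: u0 ∈ [-3/76, 5/76)
j=4 picked index 3: u0 ∈ [-1/57, 7/114)
j=5 picked index 5: u0 ∈ [1/228, 31/228)
j=6 picked index 5: u0 ∈ [-3/38, 1/19)
j=7 picked index 6: u0 ∈ [-7/228, 47/228)
j=8 picked index 6: u0 ∈ [-13/114, 7/57)
j=9 picked index 6: u0 ∈ [-15/76, 3/76)
j=10 picked index 7: u0 ∈ [-5/114, 7/114)
j=11 picked index 9: u0 ∈ [1/228, 13/228)
intersection: [1/228, 3/76)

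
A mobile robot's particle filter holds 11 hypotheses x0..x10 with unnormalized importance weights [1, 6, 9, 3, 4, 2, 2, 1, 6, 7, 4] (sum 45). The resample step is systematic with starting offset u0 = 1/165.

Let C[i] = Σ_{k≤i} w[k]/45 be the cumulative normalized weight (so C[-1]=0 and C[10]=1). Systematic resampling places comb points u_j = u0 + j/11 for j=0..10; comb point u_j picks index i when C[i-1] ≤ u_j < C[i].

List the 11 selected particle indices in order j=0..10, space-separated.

C = [1/45, 7/45, 16/45, 19/45, 23/45, 5/9, 3/5, 28/45, 34/45, 41/45, 1]
j=0: u_0=1/165 ∈ [0, 1/45) → index 0
j=1: u_1=16/165 ∈ [1/45, 7/45) → index 1
j=2: u_2=31/165 ∈ [7/45, 16/45) → index 2
j=3: u_3=46/165 ∈ [7/45, 16/45) → index 2
j=4: u_4=61/165 ∈ [16/45, 19/45) → index 3
j=5: u_5=76/165 ∈ [19/45, 23/45) → index 4
j=6: u_6=91/165 ∈ [23/45, 5/9) → index 5
j=7: u_7=106/165 ∈ [28/45, 34/45) → index 8
j=8: u_8=11/15 ∈ [28/45, 34/45) → index 8
j=9: u_9=136/165 ∈ [34/45, 41/45) → index 9
j=10: u_10=151/165 ∈ [41/45, 1) → index 10

0 1 2 2 3 4 5 8 8 9 10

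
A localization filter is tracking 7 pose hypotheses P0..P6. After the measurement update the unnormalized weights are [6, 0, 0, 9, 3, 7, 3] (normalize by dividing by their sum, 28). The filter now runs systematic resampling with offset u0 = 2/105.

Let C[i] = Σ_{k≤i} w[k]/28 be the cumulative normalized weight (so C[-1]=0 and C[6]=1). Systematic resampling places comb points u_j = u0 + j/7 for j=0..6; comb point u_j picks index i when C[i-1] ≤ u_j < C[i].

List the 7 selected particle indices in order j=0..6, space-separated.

C = [3/14, 3/14, 3/14, 15/28, 9/14, 25/28, 1]
j=0: u_0=2/105 ∈ [0, 3/14) → index 0
j=1: u_1=17/105 ∈ [0, 3/14) → index 0
j=2: u_2=32/105 ∈ [3/14, 15/28) → index 3
j=3: u_3=47/105 ∈ [3/14, 15/28) → index 3
j=4: u_4=62/105 ∈ [15/28, 9/14) → index 4
j=5: u_5=11/15 ∈ [9/14, 25/28) → index 5
j=6: u_6=92/105 ∈ [9/14, 25/28) → index 5

0 0 3 3 4 5 5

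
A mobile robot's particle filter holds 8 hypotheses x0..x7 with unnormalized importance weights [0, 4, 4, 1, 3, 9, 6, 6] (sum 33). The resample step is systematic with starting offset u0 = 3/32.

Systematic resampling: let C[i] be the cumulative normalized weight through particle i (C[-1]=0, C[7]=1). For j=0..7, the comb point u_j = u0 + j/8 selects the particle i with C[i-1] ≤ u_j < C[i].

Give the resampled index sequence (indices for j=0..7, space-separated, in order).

1 2 4 5 5 6 7 7

C = [0, 4/33, 8/33, 3/11, 4/11, 7/11, 9/11, 1]
j=0: u_0=3/32 ∈ [0, 4/33) → index 1
j=1: u_1=7/32 ∈ [4/33, 8/33) → index 2
j=2: u_2=11/32 ∈ [3/11, 4/11) → index 4
j=3: u_3=15/32 ∈ [4/11, 7/11) → index 5
j=4: u_4=19/32 ∈ [4/11, 7/11) → index 5
j=5: u_5=23/32 ∈ [7/11, 9/11) → index 6
j=6: u_6=27/32 ∈ [9/11, 1) → index 7
j=7: u_7=31/32 ∈ [9/11, 1) → index 7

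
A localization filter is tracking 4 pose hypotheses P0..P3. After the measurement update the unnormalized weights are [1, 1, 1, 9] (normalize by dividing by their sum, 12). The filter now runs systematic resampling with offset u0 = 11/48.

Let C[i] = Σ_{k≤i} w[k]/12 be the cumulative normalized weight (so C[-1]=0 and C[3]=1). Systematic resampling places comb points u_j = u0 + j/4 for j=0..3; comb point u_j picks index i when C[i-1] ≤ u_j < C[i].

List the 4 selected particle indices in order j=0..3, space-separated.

2 3 3 3

C = [1/12, 1/6, 1/4, 1]
j=0: u_0=11/48 ∈ [1/6, 1/4) → index 2
j=1: u_1=23/48 ∈ [1/4, 1) → index 3
j=2: u_2=35/48 ∈ [1/4, 1) → index 3
j=3: u_3=47/48 ∈ [1/4, 1) → index 3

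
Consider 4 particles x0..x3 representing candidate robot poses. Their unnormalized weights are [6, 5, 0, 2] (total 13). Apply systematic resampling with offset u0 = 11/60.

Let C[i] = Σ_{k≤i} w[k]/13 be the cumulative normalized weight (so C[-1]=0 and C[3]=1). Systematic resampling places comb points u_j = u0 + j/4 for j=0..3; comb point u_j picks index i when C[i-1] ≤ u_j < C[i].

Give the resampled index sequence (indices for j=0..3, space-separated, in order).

C = [6/13, 11/13, 11/13, 1]
j=0: u_0=11/60 ∈ [0, 6/13) → index 0
j=1: u_1=13/30 ∈ [0, 6/13) → index 0
j=2: u_2=41/60 ∈ [6/13, 11/13) → index 1
j=3: u_3=14/15 ∈ [11/13, 1) → index 3

0 0 1 3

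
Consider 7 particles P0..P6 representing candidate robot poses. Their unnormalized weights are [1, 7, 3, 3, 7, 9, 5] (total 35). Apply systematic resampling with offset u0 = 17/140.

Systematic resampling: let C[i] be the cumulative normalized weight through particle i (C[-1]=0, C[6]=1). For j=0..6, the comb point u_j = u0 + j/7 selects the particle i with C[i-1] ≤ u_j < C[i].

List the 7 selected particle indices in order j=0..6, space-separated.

C = [1/35, 8/35, 11/35, 2/5, 3/5, 6/7, 1]
j=0: u_0=17/140 ∈ [1/35, 8/35) → index 1
j=1: u_1=37/140 ∈ [8/35, 11/35) → index 2
j=2: u_2=57/140 ∈ [2/5, 3/5) → index 4
j=3: u_3=11/20 ∈ [2/5, 3/5) → index 4
j=4: u_4=97/140 ∈ [3/5, 6/7) → index 5
j=5: u_5=117/140 ∈ [3/5, 6/7) → index 5
j=6: u_6=137/140 ∈ [6/7, 1) → index 6

1 2 4 4 5 5 6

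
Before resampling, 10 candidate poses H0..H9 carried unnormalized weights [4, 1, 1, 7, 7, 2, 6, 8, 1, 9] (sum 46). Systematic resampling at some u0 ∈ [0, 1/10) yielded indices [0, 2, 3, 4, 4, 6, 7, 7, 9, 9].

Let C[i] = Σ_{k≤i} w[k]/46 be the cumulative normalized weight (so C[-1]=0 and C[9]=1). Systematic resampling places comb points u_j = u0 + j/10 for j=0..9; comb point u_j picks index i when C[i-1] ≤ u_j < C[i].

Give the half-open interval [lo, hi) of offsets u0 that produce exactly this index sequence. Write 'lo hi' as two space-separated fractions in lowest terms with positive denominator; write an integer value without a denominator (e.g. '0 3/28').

1/115 7/230

C = [2/23, 5/46, 3/23, 13/46, 10/23, 11/23, 14/23, 18/23, 37/46, 1]
j=0 picked index 0: u0 ∈ [0, 2/23)
j=1 picked index 2: u0 ∈ [1/115, 7/230)
j=2 picked index 3: u0 ∈ [-8/115, 19/230)
j=3 picked index 4: u0 ∈ [-2/115, 31/230)
j=4 picked index 4: u0 ∈ [-27/230, 4/115)
j=5 picked index 6: u0 ∈ [-1/46, 5/46)
j=6 picked index 7: u0 ∈ [1/115, 21/115)
j=7 picked index 7: u0 ∈ [-21/230, 19/230)
j=8 picked index 9: u0 ∈ [1/230, 1/5)
j=9 picked index 9: u0 ∈ [-11/115, 1/10)
intersection: [1/115, 7/230)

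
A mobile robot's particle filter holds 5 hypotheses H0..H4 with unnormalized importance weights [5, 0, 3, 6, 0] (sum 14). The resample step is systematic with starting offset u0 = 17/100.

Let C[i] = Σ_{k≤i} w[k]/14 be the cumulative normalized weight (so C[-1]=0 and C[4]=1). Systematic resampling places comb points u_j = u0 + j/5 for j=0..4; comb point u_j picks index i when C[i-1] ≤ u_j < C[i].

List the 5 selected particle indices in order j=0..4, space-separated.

0 2 2 3 3

C = [5/14, 5/14, 4/7, 1, 1]
j=0: u_0=17/100 ∈ [0, 5/14) → index 0
j=1: u_1=37/100 ∈ [5/14, 4/7) → index 2
j=2: u_2=57/100 ∈ [5/14, 4/7) → index 2
j=3: u_3=77/100 ∈ [4/7, 1) → index 3
j=4: u_4=97/100 ∈ [4/7, 1) → index 3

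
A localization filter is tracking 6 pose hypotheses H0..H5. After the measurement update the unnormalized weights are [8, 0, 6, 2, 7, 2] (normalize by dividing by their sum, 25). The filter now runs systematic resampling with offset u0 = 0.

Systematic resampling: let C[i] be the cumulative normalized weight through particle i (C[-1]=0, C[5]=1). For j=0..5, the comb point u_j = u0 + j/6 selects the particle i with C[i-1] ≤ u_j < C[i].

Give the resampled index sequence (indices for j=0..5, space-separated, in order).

0 0 2 2 4 4

C = [8/25, 8/25, 14/25, 16/25, 23/25, 1]
j=0: u_0=0 ∈ [0, 8/25) → index 0
j=1: u_1=1/6 ∈ [0, 8/25) → index 0
j=2: u_2=1/3 ∈ [8/25, 14/25) → index 2
j=3: u_3=1/2 ∈ [8/25, 14/25) → index 2
j=4: u_4=2/3 ∈ [16/25, 23/25) → index 4
j=5: u_5=5/6 ∈ [16/25, 23/25) → index 4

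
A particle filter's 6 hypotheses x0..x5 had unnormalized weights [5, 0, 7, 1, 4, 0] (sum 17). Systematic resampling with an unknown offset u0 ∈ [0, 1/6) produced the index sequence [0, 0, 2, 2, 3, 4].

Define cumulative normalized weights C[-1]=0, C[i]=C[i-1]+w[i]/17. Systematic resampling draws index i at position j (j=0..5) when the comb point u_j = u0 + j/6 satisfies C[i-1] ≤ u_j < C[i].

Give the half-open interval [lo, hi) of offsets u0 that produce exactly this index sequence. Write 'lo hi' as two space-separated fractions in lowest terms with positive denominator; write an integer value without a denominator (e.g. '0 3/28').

2/51 5/51

C = [5/17, 5/17, 12/17, 13/17, 1, 1]
j=0 picked index 0: u0 ∈ [0, 5/17)
j=1 picked index 0: u0 ∈ [-1/6, 13/102)
j=2 picked index 2: u0 ∈ [-2/51, 19/51)
j=3 picked index 2: u0 ∈ [-7/34, 7/34)
j=4 picked index 3: u0 ∈ [2/51, 5/51)
j=5 picked index 4: u0 ∈ [-7/102, 1/6)
intersection: [2/51, 5/51)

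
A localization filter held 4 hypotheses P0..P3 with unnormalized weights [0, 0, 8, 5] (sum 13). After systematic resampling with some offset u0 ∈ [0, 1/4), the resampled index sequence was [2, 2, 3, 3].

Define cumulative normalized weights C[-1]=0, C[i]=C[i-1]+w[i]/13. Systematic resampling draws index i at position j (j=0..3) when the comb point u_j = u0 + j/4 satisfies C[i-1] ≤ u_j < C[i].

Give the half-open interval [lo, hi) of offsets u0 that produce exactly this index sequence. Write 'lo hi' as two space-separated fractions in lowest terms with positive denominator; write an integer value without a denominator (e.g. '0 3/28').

3/26 1/4

C = [0, 0, 8/13, 1]
j=0 picked index 2: u0 ∈ [0, 8/13)
j=1 picked index 2: u0 ∈ [-1/4, 19/52)
j=2 picked index 3: u0 ∈ [3/26, 1/2)
j=3 picked index 3: u0 ∈ [-7/52, 1/4)
intersection: [3/26, 1/4)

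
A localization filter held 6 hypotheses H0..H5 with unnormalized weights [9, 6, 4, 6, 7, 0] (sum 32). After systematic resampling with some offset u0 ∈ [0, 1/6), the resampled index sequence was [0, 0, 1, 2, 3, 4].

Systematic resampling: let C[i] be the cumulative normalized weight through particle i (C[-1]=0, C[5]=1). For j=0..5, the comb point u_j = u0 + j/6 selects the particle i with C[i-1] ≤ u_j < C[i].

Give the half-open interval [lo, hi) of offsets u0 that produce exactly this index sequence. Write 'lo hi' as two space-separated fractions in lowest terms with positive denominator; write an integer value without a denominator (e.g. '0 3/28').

0 3/32

C = [9/32, 15/32, 19/32, 25/32, 1, 1]
j=0 picked index 0: u0 ∈ [0, 9/32)
j=1 picked index 0: u0 ∈ [-1/6, 11/96)
j=2 picked index 1: u0 ∈ [-5/96, 13/96)
j=3 picked index 2: u0 ∈ [-1/32, 3/32)
j=4 picked index 3: u0 ∈ [-7/96, 11/96)
j=5 picked index 4: u0 ∈ [-5/96, 1/6)
intersection: [0, 3/32)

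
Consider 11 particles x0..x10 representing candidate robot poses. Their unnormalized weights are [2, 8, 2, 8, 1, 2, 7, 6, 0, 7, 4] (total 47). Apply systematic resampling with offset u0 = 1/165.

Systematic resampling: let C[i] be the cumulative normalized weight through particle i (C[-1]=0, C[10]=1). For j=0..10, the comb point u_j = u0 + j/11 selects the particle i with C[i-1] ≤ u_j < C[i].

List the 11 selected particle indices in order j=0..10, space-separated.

0 1 1 3 3 5 6 7 7 9 10

C = [2/47, 10/47, 12/47, 20/47, 21/47, 23/47, 30/47, 36/47, 36/47, 43/47, 1]
j=0: u_0=1/165 ∈ [0, 2/47) → index 0
j=1: u_1=16/165 ∈ [2/47, 10/47) → index 1
j=2: u_2=31/165 ∈ [2/47, 10/47) → index 1
j=3: u_3=46/165 ∈ [12/47, 20/47) → index 3
j=4: u_4=61/165 ∈ [12/47, 20/47) → index 3
j=5: u_5=76/165 ∈ [21/47, 23/47) → index 5
j=6: u_6=91/165 ∈ [23/47, 30/47) → index 6
j=7: u_7=106/165 ∈ [30/47, 36/47) → index 7
j=8: u_8=11/15 ∈ [30/47, 36/47) → index 7
j=9: u_9=136/165 ∈ [36/47, 43/47) → index 9
j=10: u_10=151/165 ∈ [43/47, 1) → index 10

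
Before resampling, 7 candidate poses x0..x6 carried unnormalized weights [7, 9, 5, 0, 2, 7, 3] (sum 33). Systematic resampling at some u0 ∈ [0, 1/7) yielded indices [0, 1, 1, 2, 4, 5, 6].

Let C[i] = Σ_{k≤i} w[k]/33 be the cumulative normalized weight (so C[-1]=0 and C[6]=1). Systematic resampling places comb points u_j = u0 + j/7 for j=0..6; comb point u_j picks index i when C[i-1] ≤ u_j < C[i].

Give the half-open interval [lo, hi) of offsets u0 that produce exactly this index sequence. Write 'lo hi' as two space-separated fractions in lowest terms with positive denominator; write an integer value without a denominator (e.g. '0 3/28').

C = [7/33, 16/33, 7/11, 7/11, 23/33, 10/11, 1]
j=0 picked index 0: u0 ∈ [0, 7/33)
j=1 picked index 1: u0 ∈ [16/231, 79/231)
j=2 picked index 1: u0 ∈ [-17/231, 46/231)
j=3 picked index 2: u0 ∈ [13/231, 16/77)
j=4 picked index 4: u0 ∈ [5/77, 29/231)
j=5 picked index 5: u0 ∈ [-4/231, 15/77)
j=6 picked index 6: u0 ∈ [4/77, 1/7)
intersection: [16/231, 29/231)

16/231 29/231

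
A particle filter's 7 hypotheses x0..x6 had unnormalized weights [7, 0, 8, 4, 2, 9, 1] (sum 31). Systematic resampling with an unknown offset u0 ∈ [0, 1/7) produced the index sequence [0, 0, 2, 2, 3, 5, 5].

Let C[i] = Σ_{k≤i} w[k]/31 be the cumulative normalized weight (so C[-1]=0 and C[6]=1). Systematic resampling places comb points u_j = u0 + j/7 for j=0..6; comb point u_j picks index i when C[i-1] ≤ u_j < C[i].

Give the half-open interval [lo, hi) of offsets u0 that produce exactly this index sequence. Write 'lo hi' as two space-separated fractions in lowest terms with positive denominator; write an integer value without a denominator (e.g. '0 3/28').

C = [7/31, 7/31, 15/31, 19/31, 21/31, 30/31, 1]
j=0 picked index 0: u0 ∈ [0, 7/31)
j=1 picked index 0: u0 ∈ [-1/7, 18/217)
j=2 picked index 2: u0 ∈ [-13/217, 43/217)
j=3 picked index 2: u0 ∈ [-44/217, 12/217)
j=4 picked index 3: u0 ∈ [-19/217, 9/217)
j=5 picked index 5: u0 ∈ [-8/217, 55/217)
j=6 picked index 5: u0 ∈ [-39/217, 24/217)
intersection: [0, 9/217)

0 9/217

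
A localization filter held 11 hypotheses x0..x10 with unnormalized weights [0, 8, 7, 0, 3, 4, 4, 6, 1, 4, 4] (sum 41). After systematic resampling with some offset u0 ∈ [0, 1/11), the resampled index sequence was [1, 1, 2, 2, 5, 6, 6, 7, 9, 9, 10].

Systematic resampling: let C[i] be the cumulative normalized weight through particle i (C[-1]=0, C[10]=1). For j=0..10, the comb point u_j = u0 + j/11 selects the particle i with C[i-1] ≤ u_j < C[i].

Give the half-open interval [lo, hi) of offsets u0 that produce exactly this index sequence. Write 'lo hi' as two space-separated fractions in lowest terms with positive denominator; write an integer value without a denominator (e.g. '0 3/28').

37/451 38/451

C = [0, 8/41, 15/41, 15/41, 18/41, 22/41, 26/41, 32/41, 33/41, 37/41, 1]
j=0 picked index 1: u0 ∈ [0, 8/41)
j=1 picked index 1: u0 ∈ [-1/11, 47/451)
j=2 picked index 2: u0 ∈ [6/451, 83/451)
j=3 picked index 2: u0 ∈ [-35/451, 42/451)
j=4 picked index 5: u0 ∈ [34/451, 78/451)
j=5 picked index 6: u0 ∈ [37/451, 81/451)
j=6 picked index 6: u0 ∈ [-4/451, 40/451)
j=7 picked index 7: u0 ∈ [-1/451, 65/451)
j=8 picked index 9: u0 ∈ [35/451, 79/451)
j=9 picked index 9: u0 ∈ [-6/451, 38/451)
j=10 picked index 10: u0 ∈ [-3/451, 1/11)
intersection: [37/451, 38/451)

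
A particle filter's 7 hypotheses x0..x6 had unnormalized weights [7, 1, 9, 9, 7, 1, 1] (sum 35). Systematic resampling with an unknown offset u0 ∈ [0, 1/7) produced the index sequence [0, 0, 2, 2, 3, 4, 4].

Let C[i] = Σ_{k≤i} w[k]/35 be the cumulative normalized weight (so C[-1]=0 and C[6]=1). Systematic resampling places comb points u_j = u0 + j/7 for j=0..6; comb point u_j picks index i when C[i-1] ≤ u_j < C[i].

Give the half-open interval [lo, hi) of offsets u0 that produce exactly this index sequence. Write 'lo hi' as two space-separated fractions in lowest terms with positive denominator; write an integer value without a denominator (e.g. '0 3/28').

1/35 2/35

C = [1/5, 8/35, 17/35, 26/35, 33/35, 34/35, 1]
j=0 picked index 0: u0 ∈ [0, 1/5)
j=1 picked index 0: u0 ∈ [-1/7, 2/35)
j=2 picked index 2: u0 ∈ [-2/35, 1/5)
j=3 picked index 2: u0 ∈ [-1/5, 2/35)
j=4 picked index 3: u0 ∈ [-3/35, 6/35)
j=5 picked index 4: u0 ∈ [1/35, 8/35)
j=6 picked index 4: u0 ∈ [-4/35, 3/35)
intersection: [1/35, 2/35)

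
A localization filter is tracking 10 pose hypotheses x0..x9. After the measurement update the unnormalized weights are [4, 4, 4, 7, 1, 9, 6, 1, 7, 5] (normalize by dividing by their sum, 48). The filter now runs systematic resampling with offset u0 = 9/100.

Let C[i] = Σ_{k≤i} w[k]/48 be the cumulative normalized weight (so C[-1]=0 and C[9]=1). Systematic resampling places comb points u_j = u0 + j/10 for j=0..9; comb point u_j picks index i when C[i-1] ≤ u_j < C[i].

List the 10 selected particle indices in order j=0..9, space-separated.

C = [1/12, 1/6, 1/4, 19/48, 5/12, 29/48, 35/48, 3/4, 43/48, 1]
j=0: u_0=9/100 ∈ [1/12, 1/6) → index 1
j=1: u_1=19/100 ∈ [1/6, 1/4) → index 2
j=2: u_2=29/100 ∈ [1/4, 19/48) → index 3
j=3: u_3=39/100 ∈ [1/4, 19/48) → index 3
j=4: u_4=49/100 ∈ [5/12, 29/48) → index 5
j=5: u_5=59/100 ∈ [5/12, 29/48) → index 5
j=6: u_6=69/100 ∈ [29/48, 35/48) → index 6
j=7: u_7=79/100 ∈ [3/4, 43/48) → index 8
j=8: u_8=89/100 ∈ [3/4, 43/48) → index 8
j=9: u_9=99/100 ∈ [43/48, 1) → index 9

1 2 3 3 5 5 6 8 8 9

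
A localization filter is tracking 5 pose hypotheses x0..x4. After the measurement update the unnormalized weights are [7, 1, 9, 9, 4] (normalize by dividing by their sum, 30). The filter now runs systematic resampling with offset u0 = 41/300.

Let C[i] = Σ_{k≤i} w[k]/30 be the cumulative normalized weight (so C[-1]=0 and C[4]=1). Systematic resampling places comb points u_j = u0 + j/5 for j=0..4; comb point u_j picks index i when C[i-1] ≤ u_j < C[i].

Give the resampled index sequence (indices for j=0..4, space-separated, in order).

0 2 2 3 4

C = [7/30, 4/15, 17/30, 13/15, 1]
j=0: u_0=41/300 ∈ [0, 7/30) → index 0
j=1: u_1=101/300 ∈ [4/15, 17/30) → index 2
j=2: u_2=161/300 ∈ [4/15, 17/30) → index 2
j=3: u_3=221/300 ∈ [17/30, 13/15) → index 3
j=4: u_4=281/300 ∈ [13/15, 1) → index 4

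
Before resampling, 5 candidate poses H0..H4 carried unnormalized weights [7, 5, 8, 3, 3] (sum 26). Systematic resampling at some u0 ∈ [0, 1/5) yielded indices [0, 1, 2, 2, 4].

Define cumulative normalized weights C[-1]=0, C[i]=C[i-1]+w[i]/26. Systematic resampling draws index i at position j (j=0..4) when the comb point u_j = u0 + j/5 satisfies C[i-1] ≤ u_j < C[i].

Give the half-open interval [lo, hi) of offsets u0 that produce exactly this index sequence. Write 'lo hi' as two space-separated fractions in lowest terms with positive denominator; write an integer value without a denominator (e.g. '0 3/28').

C = [7/26, 6/13, 10/13, 23/26, 1]
j=0 picked index 0: u0 ∈ [0, 7/26)
j=1 picked index 1: u0 ∈ [9/130, 17/65)
j=2 picked index 2: u0 ∈ [4/65, 24/65)
j=3 picked index 2: u0 ∈ [-9/65, 11/65)
j=4 picked index 4: u0 ∈ [11/130, 1/5)
intersection: [11/130, 11/65)

11/130 11/65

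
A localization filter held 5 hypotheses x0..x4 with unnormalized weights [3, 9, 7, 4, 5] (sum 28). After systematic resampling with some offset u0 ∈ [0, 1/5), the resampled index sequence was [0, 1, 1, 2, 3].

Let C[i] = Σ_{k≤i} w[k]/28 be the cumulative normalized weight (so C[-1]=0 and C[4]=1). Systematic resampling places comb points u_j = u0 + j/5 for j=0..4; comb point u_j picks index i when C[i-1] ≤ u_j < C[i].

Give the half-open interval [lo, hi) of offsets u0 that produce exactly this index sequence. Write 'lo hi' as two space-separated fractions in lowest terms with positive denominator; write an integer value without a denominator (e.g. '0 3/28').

0 3/140

C = [3/28, 3/7, 19/28, 23/28, 1]
j=0 picked index 0: u0 ∈ [0, 3/28)
j=1 picked index 1: u0 ∈ [-13/140, 8/35)
j=2 picked index 1: u0 ∈ [-41/140, 1/35)
j=3 picked index 2: u0 ∈ [-6/35, 11/140)
j=4 picked index 3: u0 ∈ [-17/140, 3/140)
intersection: [0, 3/140)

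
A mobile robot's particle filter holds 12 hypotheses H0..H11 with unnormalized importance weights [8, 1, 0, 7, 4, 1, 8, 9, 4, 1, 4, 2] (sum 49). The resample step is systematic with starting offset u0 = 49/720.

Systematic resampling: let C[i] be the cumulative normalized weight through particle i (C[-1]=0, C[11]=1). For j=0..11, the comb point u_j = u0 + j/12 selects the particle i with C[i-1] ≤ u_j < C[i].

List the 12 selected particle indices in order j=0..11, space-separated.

C = [8/49, 9/49, 9/49, 16/49, 20/49, 3/7, 29/49, 38/49, 6/7, 43/49, 47/49, 1]
j=0: u_0=49/720 ∈ [0, 8/49) → index 0
j=1: u_1=109/720 ∈ [0, 8/49) → index 0
j=2: u_2=169/720 ∈ [9/49, 16/49) → index 3
j=3: u_3=229/720 ∈ [9/49, 16/49) → index 3
j=4: u_4=289/720 ∈ [16/49, 20/49) → index 4
j=5: u_5=349/720 ∈ [3/7, 29/49) → index 6
j=6: u_6=409/720 ∈ [3/7, 29/49) → index 6
j=7: u_7=469/720 ∈ [29/49, 38/49) → index 7
j=8: u_8=529/720 ∈ [29/49, 38/49) → index 7
j=9: u_9=589/720 ∈ [38/49, 6/7) → index 8
j=10: u_10=649/720 ∈ [43/49, 47/49) → index 10
j=11: u_11=709/720 ∈ [47/49, 1) → index 11

0 0 3 3 4 6 6 7 7 8 10 11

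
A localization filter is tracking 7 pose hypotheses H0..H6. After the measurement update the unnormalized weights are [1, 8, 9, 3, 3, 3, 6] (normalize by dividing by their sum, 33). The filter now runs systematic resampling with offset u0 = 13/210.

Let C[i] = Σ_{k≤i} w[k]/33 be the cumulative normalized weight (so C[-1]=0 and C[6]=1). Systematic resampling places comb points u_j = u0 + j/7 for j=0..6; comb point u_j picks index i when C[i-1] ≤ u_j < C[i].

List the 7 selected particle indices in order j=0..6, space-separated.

1 1 2 2 3 5 6

C = [1/33, 3/11, 6/11, 7/11, 8/11, 9/11, 1]
j=0: u_0=13/210 ∈ [1/33, 3/11) → index 1
j=1: u_1=43/210 ∈ [1/33, 3/11) → index 1
j=2: u_2=73/210 ∈ [3/11, 6/11) → index 2
j=3: u_3=103/210 ∈ [3/11, 6/11) → index 2
j=4: u_4=19/30 ∈ [6/11, 7/11) → index 3
j=5: u_5=163/210 ∈ [8/11, 9/11) → index 5
j=6: u_6=193/210 ∈ [9/11, 1) → index 6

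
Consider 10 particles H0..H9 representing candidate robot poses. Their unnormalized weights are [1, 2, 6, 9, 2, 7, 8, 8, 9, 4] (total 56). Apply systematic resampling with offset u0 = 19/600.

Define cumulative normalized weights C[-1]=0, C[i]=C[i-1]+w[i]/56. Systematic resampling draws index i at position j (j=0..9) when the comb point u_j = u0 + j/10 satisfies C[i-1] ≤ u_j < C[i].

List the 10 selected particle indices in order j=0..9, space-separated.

C = [1/56, 3/56, 9/56, 9/28, 5/14, 27/56, 5/8, 43/56, 13/14, 1]
j=0: u_0=19/600 ∈ [1/56, 3/56) → index 1
j=1: u_1=79/600 ∈ [3/56, 9/56) → index 2
j=2: u_2=139/600 ∈ [9/56, 9/28) → index 3
j=3: u_3=199/600 ∈ [9/28, 5/14) → index 4
j=4: u_4=259/600 ∈ [5/14, 27/56) → index 5
j=5: u_5=319/600 ∈ [27/56, 5/8) → index 6
j=6: u_6=379/600 ∈ [5/8, 43/56) → index 7
j=7: u_7=439/600 ∈ [5/8, 43/56) → index 7
j=8: u_8=499/600 ∈ [43/56, 13/14) → index 8
j=9: u_9=559/600 ∈ [13/14, 1) → index 9

1 2 3 4 5 6 7 7 8 9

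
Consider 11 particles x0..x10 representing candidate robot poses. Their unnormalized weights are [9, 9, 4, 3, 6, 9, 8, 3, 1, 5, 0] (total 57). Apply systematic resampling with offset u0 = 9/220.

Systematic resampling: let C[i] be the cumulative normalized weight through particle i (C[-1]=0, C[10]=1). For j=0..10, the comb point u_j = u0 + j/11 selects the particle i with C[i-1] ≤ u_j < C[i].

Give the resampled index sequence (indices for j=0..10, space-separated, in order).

C = [3/19, 6/19, 22/57, 25/57, 31/57, 40/57, 16/19, 17/19, 52/57, 1, 1]
j=0: u_0=9/220 ∈ [0, 3/19) → index 0
j=1: u_1=29/220 ∈ [0, 3/19) → index 0
j=2: u_2=49/220 ∈ [3/19, 6/19) → index 1
j=3: u_3=69/220 ∈ [3/19, 6/19) → index 1
j=4: u_4=89/220 ∈ [22/57, 25/57) → index 3
j=5: u_5=109/220 ∈ [25/57, 31/57) → index 4
j=6: u_6=129/220 ∈ [31/57, 40/57) → index 5
j=7: u_7=149/220 ∈ [31/57, 40/57) → index 5
j=8: u_8=169/220 ∈ [40/57, 16/19) → index 6
j=9: u_9=189/220 ∈ [16/19, 17/19) → index 7
j=10: u_10=19/20 ∈ [52/57, 1) → index 9

0 0 1 1 3 4 5 5 6 7 9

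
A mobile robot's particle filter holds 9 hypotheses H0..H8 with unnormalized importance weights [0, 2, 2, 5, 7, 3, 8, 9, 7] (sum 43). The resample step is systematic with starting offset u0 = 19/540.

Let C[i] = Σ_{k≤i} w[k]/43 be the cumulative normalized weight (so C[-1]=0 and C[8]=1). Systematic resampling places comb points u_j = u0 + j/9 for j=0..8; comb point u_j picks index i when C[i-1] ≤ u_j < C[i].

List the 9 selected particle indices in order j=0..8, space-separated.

C = [0, 2/43, 4/43, 9/43, 16/43, 19/43, 27/43, 36/43, 1]
j=0: u_0=19/540 ∈ [0, 2/43) → index 1
j=1: u_1=79/540 ∈ [4/43, 9/43) → index 3
j=2: u_2=139/540 ∈ [9/43, 16/43) → index 4
j=3: u_3=199/540 ∈ [9/43, 16/43) → index 4
j=4: u_4=259/540 ∈ [19/43, 27/43) → index 6
j=5: u_5=319/540 ∈ [19/43, 27/43) → index 6
j=6: u_6=379/540 ∈ [27/43, 36/43) → index 7
j=7: u_7=439/540 ∈ [27/43, 36/43) → index 7
j=8: u_8=499/540 ∈ [36/43, 1) → index 8

1 3 4 4 6 6 7 7 8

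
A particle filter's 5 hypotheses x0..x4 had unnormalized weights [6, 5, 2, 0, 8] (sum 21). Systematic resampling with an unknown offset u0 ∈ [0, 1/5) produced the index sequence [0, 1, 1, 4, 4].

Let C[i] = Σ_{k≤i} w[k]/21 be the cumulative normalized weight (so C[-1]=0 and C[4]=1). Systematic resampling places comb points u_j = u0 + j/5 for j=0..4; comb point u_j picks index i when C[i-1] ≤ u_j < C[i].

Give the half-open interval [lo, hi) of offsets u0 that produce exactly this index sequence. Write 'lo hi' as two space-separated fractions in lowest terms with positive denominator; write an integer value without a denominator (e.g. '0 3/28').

3/35 13/105

C = [2/7, 11/21, 13/21, 13/21, 1]
j=0 picked index 0: u0 ∈ [0, 2/7)
j=1 picked index 1: u0 ∈ [3/35, 34/105)
j=2 picked index 1: u0 ∈ [-4/35, 13/105)
j=3 picked index 4: u0 ∈ [2/105, 2/5)
j=4 picked index 4: u0 ∈ [-19/105, 1/5)
intersection: [3/35, 13/105)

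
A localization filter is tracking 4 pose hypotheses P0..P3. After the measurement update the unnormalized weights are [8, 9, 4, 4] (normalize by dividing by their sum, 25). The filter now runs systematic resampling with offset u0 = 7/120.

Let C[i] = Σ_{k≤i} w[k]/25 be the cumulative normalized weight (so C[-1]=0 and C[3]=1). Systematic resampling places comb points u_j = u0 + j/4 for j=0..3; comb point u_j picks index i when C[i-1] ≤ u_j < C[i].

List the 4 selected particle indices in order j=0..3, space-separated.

C = [8/25, 17/25, 21/25, 1]
j=0: u_0=7/120 ∈ [0, 8/25) → index 0
j=1: u_1=37/120 ∈ [0, 8/25) → index 0
j=2: u_2=67/120 ∈ [8/25, 17/25) → index 1
j=3: u_3=97/120 ∈ [17/25, 21/25) → index 2

0 0 1 2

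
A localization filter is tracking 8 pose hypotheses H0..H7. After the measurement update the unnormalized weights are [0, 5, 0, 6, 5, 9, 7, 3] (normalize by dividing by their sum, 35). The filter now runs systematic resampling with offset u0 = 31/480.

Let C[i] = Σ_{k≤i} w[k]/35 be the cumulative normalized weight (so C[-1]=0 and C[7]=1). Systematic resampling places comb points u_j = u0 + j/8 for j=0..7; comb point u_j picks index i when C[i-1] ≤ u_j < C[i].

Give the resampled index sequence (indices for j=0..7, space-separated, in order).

1 3 4 4 5 5 6 7

C = [0, 1/7, 1/7, 11/35, 16/35, 5/7, 32/35, 1]
j=0: u_0=31/480 ∈ [0, 1/7) → index 1
j=1: u_1=91/480 ∈ [1/7, 11/35) → index 3
j=2: u_2=151/480 ∈ [11/35, 16/35) → index 4
j=3: u_3=211/480 ∈ [11/35, 16/35) → index 4
j=4: u_4=271/480 ∈ [16/35, 5/7) → index 5
j=5: u_5=331/480 ∈ [16/35, 5/7) → index 5
j=6: u_6=391/480 ∈ [5/7, 32/35) → index 6
j=7: u_7=451/480 ∈ [32/35, 1) → index 7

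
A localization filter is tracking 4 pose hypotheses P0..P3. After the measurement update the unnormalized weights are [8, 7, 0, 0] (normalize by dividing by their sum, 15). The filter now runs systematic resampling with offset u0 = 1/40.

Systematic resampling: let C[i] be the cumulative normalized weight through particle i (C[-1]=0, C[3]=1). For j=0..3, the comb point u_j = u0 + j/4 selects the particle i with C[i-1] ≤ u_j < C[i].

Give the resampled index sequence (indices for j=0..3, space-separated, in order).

C = [8/15, 1, 1, 1]
j=0: u_0=1/40 ∈ [0, 8/15) → index 0
j=1: u_1=11/40 ∈ [0, 8/15) → index 0
j=2: u_2=21/40 ∈ [0, 8/15) → index 0
j=3: u_3=31/40 ∈ [8/15, 1) → index 1

0 0 0 1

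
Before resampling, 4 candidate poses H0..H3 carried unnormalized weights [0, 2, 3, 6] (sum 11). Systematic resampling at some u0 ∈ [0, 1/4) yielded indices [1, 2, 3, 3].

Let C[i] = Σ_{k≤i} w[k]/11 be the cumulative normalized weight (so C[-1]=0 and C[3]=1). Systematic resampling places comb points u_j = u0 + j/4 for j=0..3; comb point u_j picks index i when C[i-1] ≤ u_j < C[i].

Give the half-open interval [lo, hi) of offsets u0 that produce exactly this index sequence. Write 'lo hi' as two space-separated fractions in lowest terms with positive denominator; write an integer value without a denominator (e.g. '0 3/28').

0 2/11

C = [0, 2/11, 5/11, 1]
j=0 picked index 1: u0 ∈ [0, 2/11)
j=1 picked index 2: u0 ∈ [-3/44, 9/44)
j=2 picked index 3: u0 ∈ [-1/22, 1/2)
j=3 picked index 3: u0 ∈ [-13/44, 1/4)
intersection: [0, 2/11)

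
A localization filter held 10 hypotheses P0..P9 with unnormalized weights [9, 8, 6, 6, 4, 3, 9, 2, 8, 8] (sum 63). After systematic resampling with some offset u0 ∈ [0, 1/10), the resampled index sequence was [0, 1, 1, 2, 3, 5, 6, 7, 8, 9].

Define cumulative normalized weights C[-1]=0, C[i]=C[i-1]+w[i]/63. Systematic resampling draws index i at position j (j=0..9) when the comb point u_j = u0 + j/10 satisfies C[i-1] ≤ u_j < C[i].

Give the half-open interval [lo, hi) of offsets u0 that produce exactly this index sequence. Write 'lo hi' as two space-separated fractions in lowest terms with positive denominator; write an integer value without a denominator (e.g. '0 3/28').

C = [1/7, 17/63, 23/63, 29/63, 11/21, 4/7, 5/7, 47/63, 55/63, 1]
j=0 picked index 0: u0 ∈ [0, 1/7)
j=1 picked index 1: u0 ∈ [3/70, 107/630)
j=2 picked index 1: u0 ∈ [-2/35, 22/315)
j=3 picked index 2: u0 ∈ [-19/630, 41/630)
j=4 picked index 3: u0 ∈ [-11/315, 19/315)
j=5 picked index 5: u0 ∈ [1/42, 1/14)
j=6 picked index 6: u0 ∈ [-1/35, 4/35)
j=7 picked index 7: u0 ∈ [1/70, 29/630)
j=8 picked index 8: u0 ∈ [-17/315, 23/315)
j=9 picked index 9: u0 ∈ [-17/630, 1/10)
intersection: [3/70, 29/630)

3/70 29/630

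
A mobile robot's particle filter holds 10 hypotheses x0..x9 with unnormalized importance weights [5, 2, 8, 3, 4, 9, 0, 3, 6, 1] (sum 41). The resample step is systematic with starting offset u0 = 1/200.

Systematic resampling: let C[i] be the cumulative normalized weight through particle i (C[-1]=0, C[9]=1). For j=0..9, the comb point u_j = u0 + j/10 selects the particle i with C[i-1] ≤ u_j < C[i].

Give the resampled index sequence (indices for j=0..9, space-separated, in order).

C = [5/41, 7/41, 15/41, 18/41, 22/41, 31/41, 31/41, 34/41, 40/41, 1]
j=0: u_0=1/200 ∈ [0, 5/41) → index 0
j=1: u_1=21/200 ∈ [0, 5/41) → index 0
j=2: u_2=41/200 ∈ [7/41, 15/41) → index 2
j=3: u_3=61/200 ∈ [7/41, 15/41) → index 2
j=4: u_4=81/200 ∈ [15/41, 18/41) → index 3
j=5: u_5=101/200 ∈ [18/41, 22/41) → index 4
j=6: u_6=121/200 ∈ [22/41, 31/41) → index 5
j=7: u_7=141/200 ∈ [22/41, 31/41) → index 5
j=8: u_8=161/200 ∈ [31/41, 34/41) → index 7
j=9: u_9=181/200 ∈ [34/41, 40/41) → index 8

0 0 2 2 3 4 5 5 7 8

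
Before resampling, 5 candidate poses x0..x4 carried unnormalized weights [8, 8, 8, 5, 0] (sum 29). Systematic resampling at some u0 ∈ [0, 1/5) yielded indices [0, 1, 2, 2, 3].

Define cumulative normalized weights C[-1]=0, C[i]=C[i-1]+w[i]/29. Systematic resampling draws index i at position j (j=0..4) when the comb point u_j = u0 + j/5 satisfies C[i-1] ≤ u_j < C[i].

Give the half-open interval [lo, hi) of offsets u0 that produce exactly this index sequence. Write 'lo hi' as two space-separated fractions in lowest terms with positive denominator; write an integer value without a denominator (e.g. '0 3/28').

22/145 1/5

C = [8/29, 16/29, 24/29, 1, 1]
j=0 picked index 0: u0 ∈ [0, 8/29)
j=1 picked index 1: u0 ∈ [11/145, 51/145)
j=2 picked index 2: u0 ∈ [22/145, 62/145)
j=3 picked index 2: u0 ∈ [-7/145, 33/145)
j=4 picked index 3: u0 ∈ [4/145, 1/5)
intersection: [22/145, 1/5)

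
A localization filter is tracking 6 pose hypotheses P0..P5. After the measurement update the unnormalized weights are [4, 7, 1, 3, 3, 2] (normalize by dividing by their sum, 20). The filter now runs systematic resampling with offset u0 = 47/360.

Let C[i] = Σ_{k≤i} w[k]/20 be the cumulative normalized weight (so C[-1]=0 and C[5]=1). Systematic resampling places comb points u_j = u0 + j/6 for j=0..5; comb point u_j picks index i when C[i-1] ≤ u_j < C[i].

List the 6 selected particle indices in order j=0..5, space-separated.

C = [1/5, 11/20, 3/5, 3/4, 9/10, 1]
j=0: u_0=47/360 ∈ [0, 1/5) → index 0
j=1: u_1=107/360 ∈ [1/5, 11/20) → index 1
j=2: u_2=167/360 ∈ [1/5, 11/20) → index 1
j=3: u_3=227/360 ∈ [3/5, 3/4) → index 3
j=4: u_4=287/360 ∈ [3/4, 9/10) → index 4
j=5: u_5=347/360 ∈ [9/10, 1) → index 5

0 1 1 3 4 5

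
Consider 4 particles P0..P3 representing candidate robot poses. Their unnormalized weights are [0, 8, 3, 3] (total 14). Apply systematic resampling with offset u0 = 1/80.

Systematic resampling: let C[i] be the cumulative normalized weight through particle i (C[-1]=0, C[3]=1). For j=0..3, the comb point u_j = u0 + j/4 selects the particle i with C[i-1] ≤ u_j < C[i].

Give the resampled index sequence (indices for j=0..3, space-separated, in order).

1 1 1 2

C = [0, 4/7, 11/14, 1]
j=0: u_0=1/80 ∈ [0, 4/7) → index 1
j=1: u_1=21/80 ∈ [0, 4/7) → index 1
j=2: u_2=41/80 ∈ [0, 4/7) → index 1
j=3: u_3=61/80 ∈ [4/7, 11/14) → index 2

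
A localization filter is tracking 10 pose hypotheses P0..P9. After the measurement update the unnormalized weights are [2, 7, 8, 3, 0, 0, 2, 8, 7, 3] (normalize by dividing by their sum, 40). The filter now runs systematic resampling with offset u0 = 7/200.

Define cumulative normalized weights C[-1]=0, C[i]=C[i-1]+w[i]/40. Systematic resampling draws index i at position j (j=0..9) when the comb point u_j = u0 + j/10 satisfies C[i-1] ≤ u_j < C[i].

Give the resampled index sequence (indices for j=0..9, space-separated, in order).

C = [1/20, 9/40, 17/40, 1/2, 1/2, 1/2, 11/20, 3/4, 37/40, 1]
j=0: u_0=7/200 ∈ [0, 1/20) → index 0
j=1: u_1=27/200 ∈ [1/20, 9/40) → index 1
j=2: u_2=47/200 ∈ [9/40, 17/40) → index 2
j=3: u_3=67/200 ∈ [9/40, 17/40) → index 2
j=4: u_4=87/200 ∈ [17/40, 1/2) → index 3
j=5: u_5=107/200 ∈ [1/2, 11/20) → index 6
j=6: u_6=127/200 ∈ [11/20, 3/4) → index 7
j=7: u_7=147/200 ∈ [11/20, 3/4) → index 7
j=8: u_8=167/200 ∈ [3/4, 37/40) → index 8
j=9: u_9=187/200 ∈ [37/40, 1) → index 9

0 1 2 2 3 6 7 7 8 9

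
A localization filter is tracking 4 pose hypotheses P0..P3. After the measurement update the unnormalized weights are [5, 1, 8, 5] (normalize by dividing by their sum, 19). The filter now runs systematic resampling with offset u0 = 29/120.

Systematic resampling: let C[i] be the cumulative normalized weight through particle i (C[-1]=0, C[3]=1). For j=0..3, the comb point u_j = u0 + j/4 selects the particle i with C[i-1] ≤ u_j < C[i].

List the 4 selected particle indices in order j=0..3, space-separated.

0 2 3 3

C = [5/19, 6/19, 14/19, 1]
j=0: u_0=29/120 ∈ [0, 5/19) → index 0
j=1: u_1=59/120 ∈ [6/19, 14/19) → index 2
j=2: u_2=89/120 ∈ [14/19, 1) → index 3
j=3: u_3=119/120 ∈ [14/19, 1) → index 3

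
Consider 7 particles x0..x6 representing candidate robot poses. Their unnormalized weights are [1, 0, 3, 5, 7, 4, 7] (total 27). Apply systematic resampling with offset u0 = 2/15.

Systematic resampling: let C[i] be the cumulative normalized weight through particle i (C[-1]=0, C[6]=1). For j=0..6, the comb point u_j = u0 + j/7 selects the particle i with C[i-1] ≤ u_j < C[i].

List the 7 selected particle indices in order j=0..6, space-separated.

C = [1/27, 1/27, 4/27, 1/3, 16/27, 20/27, 1]
j=0: u_0=2/15 ∈ [1/27, 4/27) → index 2
j=1: u_1=29/105 ∈ [4/27, 1/3) → index 3
j=2: u_2=44/105 ∈ [1/3, 16/27) → index 4
j=3: u_3=59/105 ∈ [1/3, 16/27) → index 4
j=4: u_4=74/105 ∈ [16/27, 20/27) → index 5
j=5: u_5=89/105 ∈ [20/27, 1) → index 6
j=6: u_6=104/105 ∈ [20/27, 1) → index 6

2 3 4 4 5 6 6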